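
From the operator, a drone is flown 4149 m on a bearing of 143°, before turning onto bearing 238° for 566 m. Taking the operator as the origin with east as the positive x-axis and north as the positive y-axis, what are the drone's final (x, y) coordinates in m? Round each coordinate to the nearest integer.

(2017, -3613)

Leg 1 (143°, 4149 m): east 4149 sin 143° = 2496.93, north 4149 cos 143° = -3313.54
Leg 2 (238°, 566 m): east 566 sin 238° = -480.00, north 566 cos 238° = -299.93
Summing: 2016.94 m east, -3613.47 m north → (2017, -3613).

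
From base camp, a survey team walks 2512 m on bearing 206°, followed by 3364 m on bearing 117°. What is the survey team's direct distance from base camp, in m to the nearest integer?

Leg 1 (206°, 2512 m): east 2512 sin 206° = -1101.19, north 2512 cos 206° = -2257.77
Leg 2 (117°, 3364 m): east 3364 sin 117° = 2997.35, north 3364 cos 117° = -1527.22
Net: 1896.16 east, -3784.99 north. Distance = √((1896.16)² + (-3784.99)²) = 4233.391 m.

4233 m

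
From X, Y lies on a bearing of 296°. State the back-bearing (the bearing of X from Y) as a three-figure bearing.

Back-bearing = 296° − 180° = 116°.

116°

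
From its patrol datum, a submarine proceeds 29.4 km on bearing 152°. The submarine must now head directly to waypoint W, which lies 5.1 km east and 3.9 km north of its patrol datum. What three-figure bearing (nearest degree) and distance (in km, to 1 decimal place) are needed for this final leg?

Leg 1 (152°, 29.4 km): east 29.4 sin 152° = 13.80, north 29.4 cos 152° = -25.96
Current position: (13.80, -25.96). Target: (5.1, 3.9). Remaining: Δeast = -8.70, Δnorth = 29.86.
Bearing = atan2(-8.70, 29.86) mod 360° = 343.75°; distance = √((-8.70)² + (29.86)²) = 31.101 km.

344°, 31.1 km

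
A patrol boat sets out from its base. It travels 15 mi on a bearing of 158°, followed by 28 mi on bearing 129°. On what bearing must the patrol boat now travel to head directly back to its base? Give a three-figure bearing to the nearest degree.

Leg 1 (158°, 15 mi): east 15 sin 158° = 5.62, north 15 cos 158° = -13.91
Leg 2 (129°, 28 mi): east 28 sin 129° = 21.76, north 28 cos 129° = -17.62
Net displacement: 27.38 east, -31.53 north. Direction back to start is (-27.38, 31.53): bearing = atan2(-27.38, 31.53) mod 360° = 319.03° ≈ 319°.

319°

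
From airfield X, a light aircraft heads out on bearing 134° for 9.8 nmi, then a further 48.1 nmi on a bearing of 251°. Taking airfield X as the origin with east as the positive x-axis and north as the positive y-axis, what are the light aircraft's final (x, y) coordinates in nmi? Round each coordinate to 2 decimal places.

Leg 1 (134°, 9.8 nmi): east 9.8 sin 134° = 7.05, north 9.8 cos 134° = -6.81
Leg 2 (251°, 48.1 nmi): east 48.1 sin 251° = -45.48, north 48.1 cos 251° = -15.66
Summing: -38.43 nmi east, -22.47 nmi north → (-38.43, -22.47).

(-38.43, -22.47)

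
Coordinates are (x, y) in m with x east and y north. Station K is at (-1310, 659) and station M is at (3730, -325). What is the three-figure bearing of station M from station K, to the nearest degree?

Δeast = 3730 − -1310 = 5040.00; Δnorth = -325 − 659 = -984.00.
Bearing = atan2(Δeast, Δnorth) mod 360° = 101.05° ≈ 101°.

101°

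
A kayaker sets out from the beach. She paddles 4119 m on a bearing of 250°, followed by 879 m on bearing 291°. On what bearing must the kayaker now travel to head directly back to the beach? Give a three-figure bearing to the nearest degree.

Leg 1 (250°, 4119 m): east 4119 sin 250° = -3870.59, north 4119 cos 250° = -1408.78
Leg 2 (291°, 879 m): east 879 sin 291° = -820.62, north 879 cos 291° = 315.01
Net displacement: -4691.21 east, -1093.78 north. Direction back to start is (4691.21, 1093.78): bearing = atan2(4691.21, 1093.78) mod 360° = 76.88° ≈ 077°.

077°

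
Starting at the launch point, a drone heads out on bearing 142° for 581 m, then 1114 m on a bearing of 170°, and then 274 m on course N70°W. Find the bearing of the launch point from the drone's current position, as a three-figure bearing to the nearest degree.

349°

Leg 1 (142°, 581 m): east 581 sin 142° = 357.70, north 581 cos 142° = -457.83
Leg 2 (170°, 1114 m): east 1114 sin 170° = 193.44, north 1114 cos 170° = -1097.08
Leg 3 (N70°W, 274 m): east 274 sin 290° = -257.48, north 274 cos 290° = 93.71
Net displacement: 293.67 east, -1461.20 north. Direction back to start is (-293.67, 1461.20): bearing = atan2(-293.67, 1461.20) mod 360° = 348.64° ≈ 349°.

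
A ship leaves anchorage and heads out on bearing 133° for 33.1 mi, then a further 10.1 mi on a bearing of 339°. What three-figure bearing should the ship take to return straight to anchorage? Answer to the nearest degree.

Leg 1 (133°, 33.1 mi): east 33.1 sin 133° = 24.21, north 33.1 cos 133° = -22.57
Leg 2 (339°, 10.1 mi): east 10.1 sin 339° = -3.62, north 10.1 cos 339° = 9.43
Net displacement: 20.59 east, -13.14 north. Direction back to start is (-20.59, 13.14): bearing = atan2(-20.59, 13.14) mod 360° = 302.56° ≈ 303°.

303°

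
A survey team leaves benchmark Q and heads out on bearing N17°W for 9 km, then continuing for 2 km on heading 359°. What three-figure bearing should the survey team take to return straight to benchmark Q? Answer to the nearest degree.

Leg 1 (N17°W, 9 km): east 9 sin 343° = -2.63, north 9 cos 343° = 8.61
Leg 2 (359°, 2 km): east 2 sin 359° = -0.03, north 2 cos 359° = 2.00
Net displacement: -2.67 east, 10.61 north. Direction back to start is (2.67, -10.61): bearing = atan2(2.67, -10.61) mod 360° = 165.89° ≈ 166°.

166°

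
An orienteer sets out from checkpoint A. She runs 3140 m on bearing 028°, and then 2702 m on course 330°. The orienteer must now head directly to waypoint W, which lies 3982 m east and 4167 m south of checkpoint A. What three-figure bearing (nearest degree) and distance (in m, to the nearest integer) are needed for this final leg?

157°, 10050 m

Leg 1 (028°, 3140 m): east 3140 sin 28° = 1474.14, north 3140 cos 28° = 2772.46
Leg 2 (330°, 2702 m): east 2702 sin 330° = -1351.00, north 2702 cos 330° = 2340.00
Current position: (123.14, 5112.46). Target: (3982, -4167). Remaining: Δeast = 3858.86, Δnorth = -9279.46.
Bearing = atan2(3858.86, -9279.46) mod 360° = 157.42°; distance = √((3858.86)² + (-9279.46)²) = 10049.831 m.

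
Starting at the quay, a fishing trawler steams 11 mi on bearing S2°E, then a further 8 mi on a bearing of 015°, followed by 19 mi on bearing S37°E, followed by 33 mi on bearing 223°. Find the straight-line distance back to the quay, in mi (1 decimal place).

Leg 1 (S2°E, 11 mi): east 11 sin 178° = 0.38, north 11 cos 178° = -10.99
Leg 2 (015°, 8 mi): east 8 sin 15° = 2.07, north 8 cos 15° = 7.73
Leg 3 (S37°E, 19 mi): east 19 sin 143° = 11.43, north 19 cos 143° = -15.17
Leg 4 (223°, 33 mi): east 33 sin 223° = -22.51, north 33 cos 223° = -24.13
Net: -8.62 east, -42.57 north. Distance = √((-8.62)² + (-42.57)²) = 43.438 mi.

43.4 mi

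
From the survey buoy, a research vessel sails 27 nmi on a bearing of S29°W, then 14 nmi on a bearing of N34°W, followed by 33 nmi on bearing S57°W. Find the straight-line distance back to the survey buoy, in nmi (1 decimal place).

Leg 1 (S29°W, 27 nmi): east 27 sin 209° = -13.09, north 27 cos 209° = -23.61
Leg 2 (N34°W, 14 nmi): east 14 sin 326° = -7.83, north 14 cos 326° = 11.61
Leg 3 (S57°W, 33 nmi): east 33 sin 237° = -27.68, north 33 cos 237° = -17.97
Net: -48.59 east, -29.98 north. Distance = √((-48.59)² + (-29.98)²) = 57.099 nmi.

57.1 nmi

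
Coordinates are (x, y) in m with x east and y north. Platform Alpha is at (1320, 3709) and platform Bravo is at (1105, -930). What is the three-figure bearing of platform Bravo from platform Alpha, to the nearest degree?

Δeast = 1105 − 1320 = -215.00; Δnorth = -930 − 3709 = -4639.00.
Bearing = atan2(Δeast, Δnorth) mod 360° = 182.65° ≈ 183°.

183°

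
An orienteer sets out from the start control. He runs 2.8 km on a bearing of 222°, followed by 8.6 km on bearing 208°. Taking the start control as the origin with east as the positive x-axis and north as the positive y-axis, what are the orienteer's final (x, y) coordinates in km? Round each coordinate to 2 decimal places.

Leg 1 (222°, 2.8 km): east 2.8 sin 222° = -1.87, north 2.8 cos 222° = -2.08
Leg 2 (208°, 8.6 km): east 8.6 sin 208° = -4.04, north 8.6 cos 208° = -7.59
Summing: -5.91 km east, -9.67 km north → (-5.91, -9.67).

(-5.91, -9.67)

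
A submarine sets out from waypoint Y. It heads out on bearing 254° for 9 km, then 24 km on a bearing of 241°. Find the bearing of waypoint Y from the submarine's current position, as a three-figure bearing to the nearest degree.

Leg 1 (254°, 9 km): east 9 sin 254° = -8.65, north 9 cos 254° = -2.48
Leg 2 (241°, 24 km): east 24 sin 241° = -20.99, north 24 cos 241° = -11.64
Net displacement: -29.64 east, -14.12 north. Direction back to start is (29.64, 14.12): bearing = atan2(29.64, 14.12) mod 360° = 64.54° ≈ 065°.

065°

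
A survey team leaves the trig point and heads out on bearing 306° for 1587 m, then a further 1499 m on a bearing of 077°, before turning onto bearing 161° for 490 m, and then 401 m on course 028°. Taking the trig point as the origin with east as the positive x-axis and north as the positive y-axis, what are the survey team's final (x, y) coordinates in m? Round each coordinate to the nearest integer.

(524, 1161)

Leg 1 (306°, 1587 m): east 1587 sin 306° = -1283.91, north 1587 cos 306° = 932.82
Leg 2 (077°, 1499 m): east 1499 sin 77° = 1460.58, north 1499 cos 77° = 337.20
Leg 3 (161°, 490 m): east 490 sin 161° = 159.53, north 490 cos 161° = -463.30
Leg 4 (028°, 401 m): east 401 sin 28° = 188.26, north 401 cos 28° = 354.06
Summing: 524.46 m east, 1160.77 m north → (524, 1161).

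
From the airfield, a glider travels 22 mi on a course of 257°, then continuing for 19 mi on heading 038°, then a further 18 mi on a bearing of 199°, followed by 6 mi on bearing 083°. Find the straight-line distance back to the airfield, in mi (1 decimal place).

11.5 mi

Leg 1 (257°, 22 mi): east 22 sin 257° = -21.44, north 22 cos 257° = -4.95
Leg 2 (038°, 19 mi): east 19 sin 38° = 11.70, north 19 cos 38° = 14.97
Leg 3 (199°, 18 mi): east 18 sin 199° = -5.86, north 18 cos 199° = -17.02
Leg 4 (083°, 6 mi): east 6 sin 83° = 5.96, north 6 cos 83° = 0.73
Net: -9.64 east, -6.26 north. Distance = √((-9.64)² + (-6.26)²) = 11.500 mi.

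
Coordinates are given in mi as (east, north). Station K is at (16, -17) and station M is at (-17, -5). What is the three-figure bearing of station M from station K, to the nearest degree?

Δeast = -17 − 16 = -33.00; Δnorth = -5 − -17 = 12.00.
Bearing = atan2(Δeast, Δnorth) mod 360° = 289.98° ≈ 290°.

290°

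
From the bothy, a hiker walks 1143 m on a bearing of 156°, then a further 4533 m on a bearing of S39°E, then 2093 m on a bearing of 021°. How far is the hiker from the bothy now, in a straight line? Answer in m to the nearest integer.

Leg 1 (156°, 1143 m): east 1143 sin 156° = 464.90, north 1143 cos 156° = -1044.18
Leg 2 (S39°E, 4533 m): east 4533 sin 141° = 2852.71, north 4533 cos 141° = -3522.80
Leg 3 (021°, 2093 m): east 2093 sin 21° = 750.06, north 2093 cos 21° = 1953.98
Net: 4067.67 east, -2613.00 north. Distance = √((4067.67)² + (-2613.00)²) = 4834.640 m.

4835 m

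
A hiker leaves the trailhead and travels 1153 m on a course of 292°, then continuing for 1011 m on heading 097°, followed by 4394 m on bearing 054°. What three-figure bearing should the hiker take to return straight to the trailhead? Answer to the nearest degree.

Leg 1 (292°, 1153 m): east 1153 sin 292° = -1069.04, north 1153 cos 292° = 431.92
Leg 2 (097°, 1011 m): east 1011 sin 97° = 1003.46, north 1011 cos 97° = -123.21
Leg 3 (054°, 4394 m): east 4394 sin 54° = 3554.82, north 4394 cos 54° = 2582.73
Net displacement: 3489.24 east, 2891.44 north. Direction back to start is (-3489.24, -2891.44): bearing = atan2(-3489.24, -2891.44) mod 360° = 230.35° ≈ 230°.

230°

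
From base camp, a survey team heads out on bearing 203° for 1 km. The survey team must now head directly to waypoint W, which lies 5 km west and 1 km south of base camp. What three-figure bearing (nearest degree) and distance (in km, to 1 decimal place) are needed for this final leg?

Leg 1 (203°, 1 km): east 1 sin 203° = -0.39, north 1 cos 203° = -0.92
Current position: (-0.39, -0.92). Target: (-5, -1). Remaining: Δeast = -4.61, Δnorth = -0.08.
Bearing = atan2(-4.61, -0.08) mod 360° = 269.01°; distance = √((-4.61)² + (-0.08)²) = 4.610 km.

269°, 4.6 km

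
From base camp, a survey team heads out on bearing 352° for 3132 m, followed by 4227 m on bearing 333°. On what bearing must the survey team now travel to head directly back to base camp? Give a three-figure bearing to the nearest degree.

161°

Leg 1 (352°, 3132 m): east 3132 sin 352° = -435.89, north 3132 cos 352° = 3101.52
Leg 2 (333°, 4227 m): east 4227 sin 333° = -1919.02, north 4227 cos 333° = 3766.28
Net displacement: -2354.91 east, 6867.80 north. Direction back to start is (2354.91, -6867.80): bearing = atan2(2354.91, -6867.80) mod 360° = 161.07° ≈ 161°.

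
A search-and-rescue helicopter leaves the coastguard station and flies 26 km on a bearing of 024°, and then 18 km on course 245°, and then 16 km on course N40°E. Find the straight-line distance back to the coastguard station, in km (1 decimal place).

Leg 1 (024°, 26 km): east 26 sin 24° = 10.58, north 26 cos 24° = 23.75
Leg 2 (245°, 18 km): east 18 sin 245° = -16.31, north 18 cos 245° = -7.61
Leg 3 (N40°E, 16 km): east 16 sin 40° = 10.28, north 16 cos 40° = 12.26
Net: 4.55 east, 28.40 north. Distance = √((4.55)² + (28.40)²) = 28.763 km.

28.8 km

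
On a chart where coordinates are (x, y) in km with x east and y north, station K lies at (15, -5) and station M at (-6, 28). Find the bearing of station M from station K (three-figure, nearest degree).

328°

Δeast = -6 − 15 = -21.00; Δnorth = 28 − -5 = 33.00.
Bearing = atan2(Δeast, Δnorth) mod 360° = 327.53° ≈ 328°.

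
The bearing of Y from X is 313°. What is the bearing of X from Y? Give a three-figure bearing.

133°

Back-bearing = 313° − 180° = 133°.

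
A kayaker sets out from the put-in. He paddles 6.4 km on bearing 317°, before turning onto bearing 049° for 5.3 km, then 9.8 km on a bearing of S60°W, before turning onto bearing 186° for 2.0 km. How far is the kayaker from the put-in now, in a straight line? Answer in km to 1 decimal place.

9.1 km

Leg 1 (317°, 6.4 km): east 6.4 sin 317° = -4.36, north 6.4 cos 317° = 4.68
Leg 2 (049°, 5.3 km): east 5.3 sin 49° = 4.00, north 5.3 cos 49° = 3.48
Leg 3 (S60°W, 9.8 km): east 9.8 sin 240° = -8.49, north 9.8 cos 240° = -4.90
Leg 4 (186°, 2.0 km): east 2.0 sin 186° = -0.21, north 2.0 cos 186° = -1.99
Net: -9.06 east, 1.27 north. Distance = √((-9.06)² + (1.27)²) = 9.149 km.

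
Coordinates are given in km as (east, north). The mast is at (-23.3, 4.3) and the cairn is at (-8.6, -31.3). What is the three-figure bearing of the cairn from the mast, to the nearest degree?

158°

Δeast = -8.6 − -23.3 = 14.70; Δnorth = -31.3 − 4.3 = -35.60.
Bearing = atan2(Δeast, Δnorth) mod 360° = 157.56° ≈ 158°.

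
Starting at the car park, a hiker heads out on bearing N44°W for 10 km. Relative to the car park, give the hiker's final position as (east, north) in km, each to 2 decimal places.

(-6.95, 7.19)

Leg 1 (N44°W, 10 km): east 10 sin 316° = -6.95, north 10 cos 316° = 7.19
Summing: -6.95 km east, 7.19 km north → (-6.95, 7.19).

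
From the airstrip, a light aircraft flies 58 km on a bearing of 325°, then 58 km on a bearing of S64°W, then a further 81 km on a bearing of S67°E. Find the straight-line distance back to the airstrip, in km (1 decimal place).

Leg 1 (325°, 58 km): east 58 sin 325° = -33.27, north 58 cos 325° = 47.51
Leg 2 (S64°W, 58 km): east 58 sin 244° = -52.13, north 58 cos 244° = -25.43
Leg 3 (S67°E, 81 km): east 81 sin 113° = 74.56, north 81 cos 113° = -31.65
Net: -10.84 east, -9.56 north. Distance = √((-10.84)² + (-9.56)²) = 14.453 km.

14.5 km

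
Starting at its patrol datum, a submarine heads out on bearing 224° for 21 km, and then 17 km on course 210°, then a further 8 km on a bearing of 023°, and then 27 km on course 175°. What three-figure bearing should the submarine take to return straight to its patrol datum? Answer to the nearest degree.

Leg 1 (224°, 21 km): east 21 sin 224° = -14.59, north 21 cos 224° = -15.11
Leg 2 (210°, 17 km): east 17 sin 210° = -8.50, north 17 cos 210° = -14.72
Leg 3 (023°, 8 km): east 8 sin 23° = 3.13, north 8 cos 23° = 7.36
Leg 4 (175°, 27 km): east 27 sin 175° = 2.35, north 27 cos 175° = -26.90
Net displacement: -17.61 east, -49.36 north. Direction back to start is (17.61, 49.36): bearing = atan2(17.61, 49.36) mod 360° = 19.63° ≈ 020°.

020°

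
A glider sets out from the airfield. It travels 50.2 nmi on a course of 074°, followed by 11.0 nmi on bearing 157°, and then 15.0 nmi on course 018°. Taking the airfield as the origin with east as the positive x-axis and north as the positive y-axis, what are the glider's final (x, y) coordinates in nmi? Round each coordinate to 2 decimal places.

(57.19, 17.98)

Leg 1 (074°, 50.2 nmi): east 50.2 sin 74° = 48.26, north 50.2 cos 74° = 13.84
Leg 2 (157°, 11.0 nmi): east 11.0 sin 157° = 4.30, north 11.0 cos 157° = -10.13
Leg 3 (018°, 15.0 nmi): east 15.0 sin 18° = 4.64, north 15.0 cos 18° = 14.27
Summing: 57.19 nmi east, 17.98 nmi north → (57.19, 17.98).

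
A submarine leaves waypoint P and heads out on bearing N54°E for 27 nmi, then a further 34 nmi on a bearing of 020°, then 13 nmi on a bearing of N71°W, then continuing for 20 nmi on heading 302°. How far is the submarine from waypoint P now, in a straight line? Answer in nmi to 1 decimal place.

Leg 1 (N54°E, 27 nmi): east 27 sin 54° = 21.84, north 27 cos 54° = 15.87
Leg 2 (020°, 34 nmi): east 34 sin 20° = 11.63, north 34 cos 20° = 31.95
Leg 3 (N71°W, 13 nmi): east 13 sin 289° = -12.29, north 13 cos 289° = 4.23
Leg 4 (302°, 20 nmi): east 20 sin 302° = -16.96, north 20 cos 302° = 10.60
Net: 4.22 east, 62.65 north. Distance = √((4.22)² + (62.65)²) = 62.792 nmi.

62.8 nmi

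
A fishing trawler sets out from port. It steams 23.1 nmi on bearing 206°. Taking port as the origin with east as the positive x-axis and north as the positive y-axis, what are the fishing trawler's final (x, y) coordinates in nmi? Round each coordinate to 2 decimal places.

(-10.13, -20.76)

Leg 1 (206°, 23.1 nmi): east 23.1 sin 206° = -10.13, north 23.1 cos 206° = -20.76
Summing: -10.13 nmi east, -20.76 nmi north → (-10.13, -20.76).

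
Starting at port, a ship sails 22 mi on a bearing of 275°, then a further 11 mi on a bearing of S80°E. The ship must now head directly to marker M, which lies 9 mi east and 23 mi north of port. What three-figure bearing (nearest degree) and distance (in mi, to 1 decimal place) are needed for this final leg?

041°, 30.5 mi

Leg 1 (275°, 22 mi): east 22 sin 275° = -21.92, north 22 cos 275° = 1.92
Leg 2 (S80°E, 11 mi): east 11 sin 100° = 10.83, north 11 cos 100° = -1.91
Current position: (-11.08, 0.01). Target: (9, 23). Remaining: Δeast = 20.08, Δnorth = 22.99.
Bearing = atan2(20.08, 22.99) mod 360° = 41.14°; distance = √((20.08)² + (22.99)²) = 30.529 mi.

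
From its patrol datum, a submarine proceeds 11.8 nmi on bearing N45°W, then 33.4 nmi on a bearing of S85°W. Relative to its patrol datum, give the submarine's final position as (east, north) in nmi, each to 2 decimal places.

(-41.62, 5.43)

Leg 1 (N45°W, 11.8 nmi): east 11.8 sin 315° = -8.34, north 11.8 cos 315° = 8.34
Leg 2 (S85°W, 33.4 nmi): east 33.4 sin 265° = -33.27, north 33.4 cos 265° = -2.91
Summing: -41.62 nmi east, 5.43 nmi north → (-41.62, 5.43).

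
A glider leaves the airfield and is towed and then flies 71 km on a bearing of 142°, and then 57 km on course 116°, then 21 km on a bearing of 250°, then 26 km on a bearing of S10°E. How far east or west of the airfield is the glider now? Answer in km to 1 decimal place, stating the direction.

79.7 km east

Leg 1 (142°, 71 km): east 71 sin 142° = 43.71, north 71 cos 142° = -55.95
Leg 2 (116°, 57 km): east 57 sin 116° = 51.23, north 57 cos 116° = -24.99
Leg 3 (250°, 21 km): east 21 sin 250° = -19.73, north 21 cos 250° = -7.18
Leg 4 (S10°E, 26 km): east 26 sin 170° = 4.51, north 26 cos 170° = -25.61
Net east component: 79.72 km.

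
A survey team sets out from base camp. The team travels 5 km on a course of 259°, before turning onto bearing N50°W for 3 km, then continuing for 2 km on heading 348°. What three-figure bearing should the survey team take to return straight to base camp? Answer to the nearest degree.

111°

Leg 1 (259°, 5 km): east 5 sin 259° = -4.91, north 5 cos 259° = -0.95
Leg 2 (N50°W, 3 km): east 3 sin 310° = -2.30, north 3 cos 310° = 1.93
Leg 3 (348°, 2 km): east 2 sin 348° = -0.42, north 2 cos 348° = 1.96
Net displacement: -7.62 east, 2.93 north. Direction back to start is (7.62, -2.93): bearing = atan2(7.62, -2.93) mod 360° = 111.03° ≈ 111°.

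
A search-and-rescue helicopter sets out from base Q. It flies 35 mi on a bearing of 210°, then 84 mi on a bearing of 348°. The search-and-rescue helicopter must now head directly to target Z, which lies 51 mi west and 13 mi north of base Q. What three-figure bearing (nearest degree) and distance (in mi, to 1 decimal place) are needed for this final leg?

Leg 1 (210°, 35 mi): east 35 sin 210° = -17.50, north 35 cos 210° = -30.31
Leg 2 (348°, 84 mi): east 84 sin 348° = -17.46, north 84 cos 348° = 82.16
Current position: (-34.96, 51.85). Target: (-51, 13). Remaining: Δeast = -16.04, Δnorth = -38.85.
Bearing = atan2(-16.04, -38.85) mod 360° = 202.43°; distance = √((-16.04)² + (-38.85)²) = 42.032 mi.

202°, 42.0 mi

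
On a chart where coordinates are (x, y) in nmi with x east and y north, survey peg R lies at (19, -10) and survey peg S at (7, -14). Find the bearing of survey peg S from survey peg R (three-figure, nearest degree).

Δeast = 7 − 19 = -12.00; Δnorth = -14 − -10 = -4.00.
Bearing = atan2(Δeast, Δnorth) mod 360° = 251.57° ≈ 252°.

252°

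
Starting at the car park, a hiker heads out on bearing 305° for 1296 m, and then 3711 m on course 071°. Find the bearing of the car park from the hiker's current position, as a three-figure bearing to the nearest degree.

231°

Leg 1 (305°, 1296 m): east 1296 sin 305° = -1061.62, north 1296 cos 305° = 743.36
Leg 2 (071°, 3711 m): east 3711 sin 71° = 3508.82, north 3711 cos 71° = 1208.18
Net displacement: 2447.20 east, 1951.54 north. Direction back to start is (-2447.20, -1951.54): bearing = atan2(-2447.20, -1951.54) mod 360° = 231.43° ≈ 231°.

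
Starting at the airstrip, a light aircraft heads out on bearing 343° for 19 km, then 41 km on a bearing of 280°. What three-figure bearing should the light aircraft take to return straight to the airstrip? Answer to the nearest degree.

Leg 1 (343°, 19 km): east 19 sin 343° = -5.56, north 19 cos 343° = 18.17
Leg 2 (280°, 41 km): east 41 sin 280° = -40.38, north 41 cos 280° = 7.12
Net displacement: -45.93 east, 25.29 north. Direction back to start is (45.93, -25.29): bearing = atan2(45.93, -25.29) mod 360° = 118.84° ≈ 119°.

119°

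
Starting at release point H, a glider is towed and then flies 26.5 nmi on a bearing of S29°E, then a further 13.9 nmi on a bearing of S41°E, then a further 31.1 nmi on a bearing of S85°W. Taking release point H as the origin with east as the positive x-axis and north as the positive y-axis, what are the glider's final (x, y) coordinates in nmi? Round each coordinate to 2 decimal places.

Leg 1 (S29°E, 26.5 nmi): east 26.5 sin 151° = 12.85, north 26.5 cos 151° = -23.18
Leg 2 (S41°E, 13.9 nmi): east 13.9 sin 139° = 9.12, north 13.9 cos 139° = -10.49
Leg 3 (S85°W, 31.1 nmi): east 31.1 sin 265° = -30.98, north 31.1 cos 265° = -2.71
Summing: -9.01 nmi east, -36.38 nmi north → (-9.01, -36.38).

(-9.01, -36.38)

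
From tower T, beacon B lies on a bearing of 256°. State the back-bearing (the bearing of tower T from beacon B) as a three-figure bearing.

076°

Back-bearing = 256° − 180° = 076°.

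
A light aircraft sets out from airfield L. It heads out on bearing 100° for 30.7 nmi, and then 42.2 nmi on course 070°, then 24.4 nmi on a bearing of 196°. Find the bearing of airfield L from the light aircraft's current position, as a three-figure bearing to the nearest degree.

Leg 1 (100°, 30.7 nmi): east 30.7 sin 100° = 30.23, north 30.7 cos 100° = -5.33
Leg 2 (070°, 42.2 nmi): east 42.2 sin 70° = 39.66, north 42.2 cos 70° = 14.43
Leg 3 (196°, 24.4 nmi): east 24.4 sin 196° = -6.73, north 24.4 cos 196° = -23.45
Net displacement: 63.16 east, -14.35 north. Direction back to start is (-63.16, 14.35): bearing = atan2(-63.16, 14.35) mod 360° = 282.80° ≈ 283°.

283°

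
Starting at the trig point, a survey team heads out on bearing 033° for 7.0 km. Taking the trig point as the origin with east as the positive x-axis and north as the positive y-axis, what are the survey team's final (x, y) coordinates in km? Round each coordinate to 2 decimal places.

(3.81, 5.87)

Leg 1 (033°, 7.0 km): east 7.0 sin 33° = 3.81, north 7.0 cos 33° = 5.87
Summing: 3.81 km east, 5.87 km north → (3.81, 5.87).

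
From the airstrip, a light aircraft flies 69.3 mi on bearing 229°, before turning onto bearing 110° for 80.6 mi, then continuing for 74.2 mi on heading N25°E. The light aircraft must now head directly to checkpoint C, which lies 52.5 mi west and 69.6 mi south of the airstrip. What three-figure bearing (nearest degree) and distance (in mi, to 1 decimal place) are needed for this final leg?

239°, 124.8 mi

Leg 1 (229°, 69.3 mi): east 69.3 sin 229° = -52.30, north 69.3 cos 229° = -45.46
Leg 2 (110°, 80.6 mi): east 80.6 sin 110° = 75.74, north 80.6 cos 110° = -27.57
Leg 3 (N25°E, 74.2 mi): east 74.2 sin 25° = 31.36, north 74.2 cos 25° = 67.25
Current position: (54.80, -5.78). Target: (-52.5, -69.6). Remaining: Δeast = -107.30, Δnorth = -63.82.
Bearing = atan2(-107.30, -63.82) mod 360° = 239.26°; distance = √((-107.30)² + (-63.82)²) = 124.840 mi.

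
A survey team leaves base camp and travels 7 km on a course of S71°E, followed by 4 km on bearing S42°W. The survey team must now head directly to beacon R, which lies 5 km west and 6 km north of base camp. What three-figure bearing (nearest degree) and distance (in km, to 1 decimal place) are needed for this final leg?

322°, 14.4 km

Leg 1 (S71°E, 7 km): east 7 sin 109° = 6.62, north 7 cos 109° = -2.28
Leg 2 (S42°W, 4 km): east 4 sin 222° = -2.68, north 4 cos 222° = -2.97
Current position: (3.94, -5.25). Target: (-5, 6). Remaining: Δeast = -8.94, Δnorth = 11.25.
Bearing = atan2(-8.94, 11.25) mod 360° = 321.52°; distance = √((-8.94)² + (11.25)²) = 14.372 km.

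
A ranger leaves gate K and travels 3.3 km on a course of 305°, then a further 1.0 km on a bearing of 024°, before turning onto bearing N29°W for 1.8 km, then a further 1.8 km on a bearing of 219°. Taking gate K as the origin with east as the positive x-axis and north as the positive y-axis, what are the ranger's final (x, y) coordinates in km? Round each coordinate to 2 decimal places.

Leg 1 (305°, 3.3 km): east 3.3 sin 305° = -2.70, north 3.3 cos 305° = 1.89
Leg 2 (024°, 1.0 km): east 1.0 sin 24° = 0.41, north 1.0 cos 24° = 0.91
Leg 3 (N29°W, 1.8 km): east 1.8 sin 331° = -0.87, north 1.8 cos 331° = 1.57
Leg 4 (219°, 1.8 km): east 1.8 sin 219° = -1.13, north 1.8 cos 219° = -1.40
Summing: -4.30 km east, 2.98 km north → (-4.30, 2.98).

(-4.30, 2.98)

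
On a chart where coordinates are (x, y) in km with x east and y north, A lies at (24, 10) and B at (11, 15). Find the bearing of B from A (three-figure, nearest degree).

Δeast = 11 − 24 = -13.00; Δnorth = 15 − 10 = 5.00.
Bearing = atan2(Δeast, Δnorth) mod 360° = 291.04° ≈ 291°.

291°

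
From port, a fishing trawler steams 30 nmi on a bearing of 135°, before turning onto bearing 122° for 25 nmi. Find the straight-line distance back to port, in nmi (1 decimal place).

Leg 1 (135°, 30 nmi): east 30 sin 135° = 21.21, north 30 cos 135° = -21.21
Leg 2 (122°, 25 nmi): east 25 sin 122° = 21.20, north 25 cos 122° = -13.25
Net: 42.41 east, -34.46 north. Distance = √((42.41)² + (-34.46)²) = 54.649 nmi.

54.6 nmi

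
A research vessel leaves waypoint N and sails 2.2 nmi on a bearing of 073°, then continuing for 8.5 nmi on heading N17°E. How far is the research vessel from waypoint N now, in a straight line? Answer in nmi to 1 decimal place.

Leg 1 (073°, 2.2 nmi): east 2.2 sin 73° = 2.10, north 2.2 cos 73° = 0.64
Leg 2 (N17°E, 8.5 nmi): east 8.5 sin 17° = 2.49, north 8.5 cos 17° = 8.13
Net: 4.59 east, 8.77 north. Distance = √((4.59)² + (8.77)²) = 9.900 nmi.

9.9 nmi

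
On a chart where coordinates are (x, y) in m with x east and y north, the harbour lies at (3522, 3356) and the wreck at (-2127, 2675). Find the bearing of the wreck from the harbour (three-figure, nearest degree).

Δeast = -2127 − 3522 = -5649.00; Δnorth = 2675 − 3356 = -681.00.
Bearing = atan2(Δeast, Δnorth) mod 360° = 263.13° ≈ 263°.

263°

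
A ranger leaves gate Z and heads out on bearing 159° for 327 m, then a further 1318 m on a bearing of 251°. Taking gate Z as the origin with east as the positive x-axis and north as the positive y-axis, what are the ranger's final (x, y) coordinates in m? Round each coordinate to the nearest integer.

(-1129, -734)

Leg 1 (159°, 327 m): east 327 sin 159° = 117.19, north 327 cos 159° = -305.28
Leg 2 (251°, 1318 m): east 1318 sin 251° = -1246.19, north 1318 cos 251° = -429.10
Summing: -1129.01 m east, -734.38 m north → (-1129, -734).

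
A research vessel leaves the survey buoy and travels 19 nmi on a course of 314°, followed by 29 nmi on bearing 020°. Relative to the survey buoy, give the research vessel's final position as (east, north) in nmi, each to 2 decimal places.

Leg 1 (314°, 19 nmi): east 19 sin 314° = -13.67, north 19 cos 314° = 13.20
Leg 2 (020°, 29 nmi): east 29 sin 20° = 9.92, north 29 cos 20° = 27.25
Summing: -3.75 nmi east, 40.45 nmi north → (-3.75, 40.45).

(-3.75, 40.45)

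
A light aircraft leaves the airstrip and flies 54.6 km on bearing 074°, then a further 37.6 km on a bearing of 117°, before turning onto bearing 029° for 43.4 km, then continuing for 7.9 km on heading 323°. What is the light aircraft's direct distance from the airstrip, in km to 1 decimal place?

110.7 km

Leg 1 (074°, 54.6 km): east 54.6 sin 74° = 52.48, north 54.6 cos 74° = 15.05
Leg 2 (117°, 37.6 km): east 37.6 sin 117° = 33.50, north 37.6 cos 117° = -17.07
Leg 3 (029°, 43.4 km): east 43.4 sin 29° = 21.04, north 43.4 cos 29° = 37.96
Leg 4 (323°, 7.9 km): east 7.9 sin 323° = -4.75, north 7.9 cos 323° = 6.31
Net: 102.27 east, 42.25 north. Distance = √((102.27)² + (42.25)²) = 110.656 km.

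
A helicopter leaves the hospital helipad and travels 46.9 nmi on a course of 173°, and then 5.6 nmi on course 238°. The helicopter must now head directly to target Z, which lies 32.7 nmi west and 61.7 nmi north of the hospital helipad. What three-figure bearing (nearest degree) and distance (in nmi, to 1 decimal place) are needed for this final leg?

343°, 116.2 nmi

Leg 1 (173°, 46.9 nmi): east 46.9 sin 173° = 5.72, north 46.9 cos 173° = -46.55
Leg 2 (238°, 5.6 nmi): east 5.6 sin 238° = -4.75, north 5.6 cos 238° = -2.97
Current position: (0.97, -49.52). Target: (-32.7, 61.7). Remaining: Δeast = -33.67, Δnorth = 111.22.
Bearing = atan2(-33.67, 111.22) mod 360° = 343.16°; distance = √((-33.67)² + (111.22)²) = 116.202 nmi.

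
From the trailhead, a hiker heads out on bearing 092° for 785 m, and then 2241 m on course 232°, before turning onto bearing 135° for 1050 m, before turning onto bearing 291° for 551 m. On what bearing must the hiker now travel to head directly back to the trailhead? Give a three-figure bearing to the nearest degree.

Leg 1 (092°, 785 m): east 785 sin 92° = 784.52, north 785 cos 92° = -27.40
Leg 2 (232°, 2241 m): east 2241 sin 232° = -1765.93, north 2241 cos 232° = -1379.70
Leg 3 (135°, 1050 m): east 1050 sin 135° = 742.46, north 1050 cos 135° = -742.46
Leg 4 (291°, 551 m): east 551 sin 291° = -514.40, north 551 cos 291° = 197.46
Net displacement: -753.35 east, -1952.09 north. Direction back to start is (753.35, 1952.09): bearing = atan2(753.35, 1952.09) mod 360° = 21.10° ≈ 021°.

021°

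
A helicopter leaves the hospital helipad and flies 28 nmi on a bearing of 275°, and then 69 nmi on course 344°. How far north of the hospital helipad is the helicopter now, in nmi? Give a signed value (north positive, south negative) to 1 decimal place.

Leg 1 (275°, 28 nmi): east 28 sin 275° = -27.89, north 28 cos 275° = 2.44
Leg 2 (344°, 69 nmi): east 69 sin 344° = -19.02, north 69 cos 344° = 66.33
Net north component: 68.77 nmi.

68.8 nmi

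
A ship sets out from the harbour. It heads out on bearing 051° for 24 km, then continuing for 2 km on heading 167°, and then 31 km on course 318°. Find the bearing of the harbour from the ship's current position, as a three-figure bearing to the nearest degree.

177°

Leg 1 (051°, 24 km): east 24 sin 51° = 18.65, north 24 cos 51° = 15.10
Leg 2 (167°, 2 km): east 2 sin 167° = 0.45, north 2 cos 167° = -1.95
Leg 3 (318°, 31 km): east 31 sin 318° = -20.74, north 31 cos 318° = 23.04
Net displacement: -1.64 east, 36.19 north. Direction back to start is (1.64, -36.19): bearing = atan2(1.64, -36.19) mod 360° = 177.40° ≈ 177°.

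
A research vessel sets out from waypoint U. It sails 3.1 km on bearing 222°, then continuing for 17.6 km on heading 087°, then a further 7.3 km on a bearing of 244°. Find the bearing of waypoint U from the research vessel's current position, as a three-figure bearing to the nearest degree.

297°

Leg 1 (222°, 3.1 km): east 3.1 sin 222° = -2.07, north 3.1 cos 222° = -2.30
Leg 2 (087°, 17.6 km): east 17.6 sin 87° = 17.58, north 17.6 cos 87° = 0.92
Leg 3 (244°, 7.3 km): east 7.3 sin 244° = -6.56, north 7.3 cos 244° = -3.20
Net displacement: 8.94 east, -4.58 north. Direction back to start is (-8.94, 4.58): bearing = atan2(-8.94, 4.58) mod 360° = 297.14° ≈ 297°.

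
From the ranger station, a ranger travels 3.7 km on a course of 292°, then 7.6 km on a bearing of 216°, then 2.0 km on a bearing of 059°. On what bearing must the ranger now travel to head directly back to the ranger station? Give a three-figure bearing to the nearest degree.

059°

Leg 1 (292°, 3.7 km): east 3.7 sin 292° = -3.43, north 3.7 cos 292° = 1.39
Leg 2 (216°, 7.6 km): east 7.6 sin 216° = -4.47, north 7.6 cos 216° = -6.15
Leg 3 (059°, 2.0 km): east 2.0 sin 59° = 1.71, north 2.0 cos 59° = 1.03
Net displacement: -6.18 east, -3.73 north. Direction back to start is (6.18, 3.73): bearing = atan2(6.18, 3.73) mod 360° = 58.88° ≈ 059°.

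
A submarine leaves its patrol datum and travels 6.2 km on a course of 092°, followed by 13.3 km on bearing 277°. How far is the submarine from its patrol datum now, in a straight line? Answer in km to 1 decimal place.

7.1 km

Leg 1 (092°, 6.2 km): east 6.2 sin 92° = 6.20, north 6.2 cos 92° = -0.22
Leg 2 (277°, 13.3 km): east 13.3 sin 277° = -13.20, north 13.3 cos 277° = 1.62
Net: -7.00 east, 1.40 north. Distance = √((-7.00)² + (1.40)²) = 7.144 km.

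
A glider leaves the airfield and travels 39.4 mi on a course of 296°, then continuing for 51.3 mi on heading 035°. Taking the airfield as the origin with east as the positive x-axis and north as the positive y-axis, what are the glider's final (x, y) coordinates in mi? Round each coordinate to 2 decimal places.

(-5.99, 59.29)

Leg 1 (296°, 39.4 mi): east 39.4 sin 296° = -35.41, north 39.4 cos 296° = 17.27
Leg 2 (035°, 51.3 mi): east 51.3 sin 35° = 29.42, north 51.3 cos 35° = 42.02
Summing: -5.99 mi east, 59.29 mi north → (-5.99, 59.29).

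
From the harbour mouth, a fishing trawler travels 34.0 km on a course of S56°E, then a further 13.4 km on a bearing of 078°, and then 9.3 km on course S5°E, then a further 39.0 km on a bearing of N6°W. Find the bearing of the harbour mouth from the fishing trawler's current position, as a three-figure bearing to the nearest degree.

Leg 1 (S56°E, 34.0 km): east 34.0 sin 124° = 28.19, north 34.0 cos 124° = -19.01
Leg 2 (078°, 13.4 km): east 13.4 sin 78° = 13.11, north 13.4 cos 78° = 2.79
Leg 3 (S5°E, 9.3 km): east 9.3 sin 175° = 0.81, north 9.3 cos 175° = -9.26
Leg 4 (N6°W, 39.0 km): east 39.0 sin 354° = -4.08, north 39.0 cos 354° = 38.79
Net displacement: 38.03 east, 13.30 north. Direction back to start is (-38.03, -13.30): bearing = atan2(-38.03, -13.30) mod 360° = 250.73° ≈ 251°.

251°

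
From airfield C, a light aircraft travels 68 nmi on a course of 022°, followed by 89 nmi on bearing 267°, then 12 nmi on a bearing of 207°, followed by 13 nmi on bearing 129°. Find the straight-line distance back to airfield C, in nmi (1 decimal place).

Leg 1 (022°, 68 nmi): east 68 sin 22° = 25.47, north 68 cos 22° = 63.05
Leg 2 (267°, 89 nmi): east 89 sin 267° = -88.88, north 89 cos 267° = -4.66
Leg 3 (207°, 12 nmi): east 12 sin 207° = -5.45, north 12 cos 207° = -10.69
Leg 4 (129°, 13 nmi): east 13 sin 129° = 10.10, north 13 cos 129° = -8.18
Net: -58.75 east, 39.52 north. Distance = √((-58.75)² + (39.52)²) = 70.804 nmi.

70.8 nmi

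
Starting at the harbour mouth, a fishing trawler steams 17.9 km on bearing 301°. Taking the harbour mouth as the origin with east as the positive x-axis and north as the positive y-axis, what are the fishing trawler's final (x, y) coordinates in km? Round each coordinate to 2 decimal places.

Leg 1 (301°, 17.9 km): east 17.9 sin 301° = -15.34, north 17.9 cos 301° = 9.22
Summing: -15.34 km east, 9.22 km north → (-15.34, 9.22).

(-15.34, 9.22)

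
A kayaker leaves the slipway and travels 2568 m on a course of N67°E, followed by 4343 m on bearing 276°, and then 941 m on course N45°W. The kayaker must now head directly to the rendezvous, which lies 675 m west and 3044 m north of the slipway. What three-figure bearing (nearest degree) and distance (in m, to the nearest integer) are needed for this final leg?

065°, 2153 m

Leg 1 (N67°E, 2568 m): east 2568 sin 67° = 2363.86, north 2568 cos 67° = 1003.40
Leg 2 (276°, 4343 m): east 4343 sin 276° = -4319.21, north 4343 cos 276° = 453.97
Leg 3 (N45°W, 941 m): east 941 sin 315° = -665.39, north 941 cos 315° = 665.39
Current position: (-2620.74, 2122.75). Target: (-675, 3044). Remaining: Δeast = 1945.74, Δnorth = 921.25.
Bearing = atan2(1945.74, 921.25) mod 360° = 64.66°; distance = √((1945.74)² + (921.25)²) = 2152.812 m.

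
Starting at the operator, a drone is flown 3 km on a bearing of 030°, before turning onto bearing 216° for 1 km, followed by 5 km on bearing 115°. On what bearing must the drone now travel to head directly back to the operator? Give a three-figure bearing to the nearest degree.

Leg 1 (030°, 3 km): east 3 sin 30° = 1.50, north 3 cos 30° = 2.60
Leg 2 (216°, 1 km): east 1 sin 216° = -0.59, north 1 cos 216° = -0.81
Leg 3 (115°, 5 km): east 5 sin 115° = 4.53, north 5 cos 115° = -2.11
Net displacement: 5.44 east, -0.32 north. Direction back to start is (-5.44, 0.32): bearing = atan2(-5.44, 0.32) mod 360° = 273.41° ≈ 273°.

273°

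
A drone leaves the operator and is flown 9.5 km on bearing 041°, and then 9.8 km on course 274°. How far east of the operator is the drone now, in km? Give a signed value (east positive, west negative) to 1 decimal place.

-3.5 km

Leg 1 (041°, 9.5 km): east 9.5 sin 41° = 6.23, north 9.5 cos 41° = 7.17
Leg 2 (274°, 9.8 km): east 9.8 sin 274° = -9.78, north 9.8 cos 274° = 0.68
Net east component: -3.54 km.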